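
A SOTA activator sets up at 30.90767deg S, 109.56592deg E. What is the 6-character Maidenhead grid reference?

Add 180° to longitude and 90° to latitude: 289.5659, 59.0923.
Field (20°×10°, letters A–R): 289.5659/20 → 14 → O, 59.0923/10 → 5 → F; chars OF.
Square (2°×1°, digits 0–9): 9.5659/2 → 4, 9.0923/1 → 9; chars 49.
Subsquare (5′×2.5′, letters a–x): 1.5659/0.0833333 → 18 → s, 0.0923/0.0416667 → 2 → c; chars sc.

OF49sc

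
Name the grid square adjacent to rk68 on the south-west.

RK57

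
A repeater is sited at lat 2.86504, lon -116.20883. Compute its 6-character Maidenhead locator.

DJ12vu

Offset from 180°W / 90°S: lon 63.7912°, lat 92.8650°.
Field (20°×10°, letters A–R): lon ⌊63.7912/20⌋ = 3 → D; lat ⌊92.8650/10⌋ = 9 → J.
Square (2°×1°, digits 0–9): lon ⌊3.7912/2⌋ = 1; lat ⌊2.8650/1⌋ = 2.
Subsquare (5′×2.5′, letters a–x): lon ⌊1.7912/0.0833333⌋ = 21 → v; lat ⌊0.8650/0.0416667⌋ = 20 → u.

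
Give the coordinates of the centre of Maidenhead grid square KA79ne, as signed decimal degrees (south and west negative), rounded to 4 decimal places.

-80.8125, 35.1250

Field K=10, A=0: +10·20° lon, +0·10° lat → SW at lon 20°, lat -90°.
Square 7, 9: +7·2° lon, +9·1° lat → SW at lon 34°, lat -81°.
Subsquare n=13, e=4: +13·0.0833333° lon, +4·0.0416667° lat → SW at lon 35.0833°, lat -80.8333°.
Cell spans 0.0833333° lon × 0.0416667° lat. Centre is SW corner plus half of each.
latitude -80.8125, longitude 35.1250.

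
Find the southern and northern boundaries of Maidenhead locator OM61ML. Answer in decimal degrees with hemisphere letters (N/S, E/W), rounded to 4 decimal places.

31.4583° N, 31.5000° N

Field O=14, M=12: +14·20° lon, +12·10° lat → SW at lon 100°, lat 30°.
Square 6, 1: +6·2° lon, +1·1° lat → SW at lon 112°, lat 31°.
Subsquare m=12, l=11: +12·0.0833333° lon, +11·0.0416667° lat → SW at lon 113°, lat 31.4583°.
Cell spans 0.0833333° lon × 0.0416667° lat.
south 31.4583° N, north 31.5000° N.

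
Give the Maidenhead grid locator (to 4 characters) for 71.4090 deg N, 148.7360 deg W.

BQ51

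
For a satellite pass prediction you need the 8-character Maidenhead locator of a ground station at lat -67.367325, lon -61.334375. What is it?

FC92hp91

Offset from 180°W / 90°S: lon 118.66563°, lat 22.63268°.
Field: 118.66563/20 → 5 → F, 22.63268/10 → 2 → C; chars FC.
Square: 18.66563/2 → 9, 2.63268/1 → 2; chars 92.
Subsquare: 0.66563/0.0833333 → 7 → h, 0.63268/0.0416667 → 15 → p; chars hp.
Extended square: 0.08229/0.00833333 → 9, 0.00768/0.00416667 → 1; chars 91.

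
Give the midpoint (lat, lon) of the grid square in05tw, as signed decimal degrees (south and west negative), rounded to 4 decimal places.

Field I=8, N=13: +8·20° lon, +13·10° lat → SW at lon -20°, lat 40°.
Square 0, 5: +0·2° lon, +5·1° lat → SW at lon -20°, lat 45°.
Subsquare t=19, w=22: +19·0.0833333° lon, +22·0.0416667° lat → SW at lon -18.4167°, lat 45.9167°.
Cell spans 0.0833333° lon × 0.0416667° lat. Centre is SW corner plus half of each.
latitude 45.9375, longitude -18.3750.

45.9375, -18.3750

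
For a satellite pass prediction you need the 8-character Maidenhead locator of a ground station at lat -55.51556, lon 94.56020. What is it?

Add 180° to longitude and 90° to latitude: 274.56020, 34.48444.
Field: lon ⌊274.56020/20⌋ = 13 → N; lat ⌊34.48444/10⌋ = 3 → D.
Square: lon ⌊14.56020/2⌋ = 7; lat ⌊4.48444/1⌋ = 4.
Subsquare: lon ⌊0.56020/0.0833333⌋ = 6 → g; lat ⌊0.48444/0.0416667⌋ = 11 → l.
Extended square: lon ⌊0.06020/0.00833333⌋ = 7; lat ⌊0.02611/0.00416667⌋ = 6.

ND74gl76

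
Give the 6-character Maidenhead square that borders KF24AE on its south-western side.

Longitude subsquare a = 0; −1 → -1, wraps to 23 = x, carry into square.
Longitude square 2; −1 → 1.
Latitude subsquare e = 4; −1 → 3 = d.

KF14xd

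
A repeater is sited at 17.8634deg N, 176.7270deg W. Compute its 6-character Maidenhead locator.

AK17pu

Offset from 180°W / 90°S: lon 3.2730°, lat 107.8634°.
Field (20°×10°, letters A–R): lon ⌊3.2730/20⌋ = 0 → A; lat ⌊107.8634/10⌋ = 10 → K.
Square (2°×1°, digits 0–9): lon ⌊3.2730/2⌋ = 1; lat ⌊7.8634/1⌋ = 7.
Subsquare (5′×2.5′, letters a–x): lon ⌊1.2730/0.0833333⌋ = 15 → p; lat ⌊0.8634/0.0416667⌋ = 20 → u.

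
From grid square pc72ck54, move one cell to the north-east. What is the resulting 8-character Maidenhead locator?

Longitude extended square 5; +1 → 6.
Latitude extended square 4; +1 → 5.

PC72ck65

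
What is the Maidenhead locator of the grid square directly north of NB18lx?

Latitude subsquare x = 23; +1 → 24, wraps to 0 = a, carry into square.
Latitude square 8; +1 → 9.
The longitude characters are unchanged.

NB19la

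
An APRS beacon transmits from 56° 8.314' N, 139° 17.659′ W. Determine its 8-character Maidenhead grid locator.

CO06id43

Add 180° to longitude and 90° to latitude: 40.70568, 146.13857.
Field: 40.70568/20 → 2 → C, 146.13857/10 → 14 → O; chars CO.
Square: 0.70568/2 → 0, 6.13857/1 → 6; chars 06.
Subsquare: 0.70568/0.0833333 → 8 → i, 0.13857/0.0416667 → 3 → d; chars id.
Extended square: 0.03902/0.00833333 → 4, 0.01357/0.00416667 → 3; chars 43.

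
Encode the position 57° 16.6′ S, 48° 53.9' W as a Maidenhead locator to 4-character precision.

GD52

Shift to the Maidenhead origin (180°W, 90°S): lon 131.10, lat 32.72.
Field (20°×10°, letters A–R): 131.10/20 → 6 → G, 32.72/10 → 3 → D; chars GD.
Square (2°×1°, digits 0–9): 11.10/2 → 5, 2.72/1 → 2; chars 52.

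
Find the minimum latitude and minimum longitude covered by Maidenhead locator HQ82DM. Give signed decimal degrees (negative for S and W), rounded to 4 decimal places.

72.5000, -23.7500

Field H=7, Q=16: +7·20° lon, +16·10° lat → SW at lon -40°, lat 70°.
Square 8, 2: +8·2° lon, +2·1° lat → SW at lon -24°, lat 72°.
Subsquare d=3, m=12: +3·0.0833333° lon, +12·0.0416667° lat → SW at lon -23.75°, lat 72.5°.
latitude 72.5000, longitude -23.7500.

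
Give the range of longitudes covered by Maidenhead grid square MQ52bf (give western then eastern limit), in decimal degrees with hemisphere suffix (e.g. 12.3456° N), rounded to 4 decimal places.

70.0833° E, 70.1667° E

Field M=12, Q=16: +12·20° lon, +16·10° lat → SW at lon 60°, lat 70°.
Square 5, 2: +5·2° lon, +2·1° lat → SW at lon 70°, lat 72°.
Subsquare b=1, f=5: +1·0.0833333° lon, +5·0.0416667° lat → SW at lon 70.0833°, lat 72.2083°.
Cell spans 0.0833333° lon × 0.0416667° lat.
west 70.0833° E, east 70.1667° E.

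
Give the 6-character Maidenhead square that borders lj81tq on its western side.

LJ81sq

Longitude subsquare t = 19; −1 → 18 = s.
The latitude characters are unchanged.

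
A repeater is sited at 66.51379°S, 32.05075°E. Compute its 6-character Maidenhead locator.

KC63al

Offset from 180°W / 90°S: lon 212.0507°, lat 23.4862°.
Field: lon ⌊212.0507/20⌋ = 10 → K; lat ⌊23.4862/10⌋ = 2 → C.
Square: lon ⌊12.0507/2⌋ = 6; lat ⌊3.4862/1⌋ = 3.
Subsquare: lon ⌊0.0507/0.0833333⌋ = 0 → a; lat ⌊0.4862/0.0416667⌋ = 11 → l.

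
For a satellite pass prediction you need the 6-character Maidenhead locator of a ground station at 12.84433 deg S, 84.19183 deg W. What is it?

EH77vd

Add 180° to longitude and 90° to latitude: 95.8082, 77.1557.
Field: 95.8082/20 → 4 → E, 77.1557/10 → 7 → H; chars EH.
Square: 15.8082/2 → 7, 7.1557/1 → 7; chars 77.
Subsquare: 1.8082/0.0833333 → 21 → v, 0.1557/0.0416667 → 3 → d; chars vd.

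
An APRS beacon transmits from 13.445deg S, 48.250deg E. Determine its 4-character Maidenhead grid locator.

LH46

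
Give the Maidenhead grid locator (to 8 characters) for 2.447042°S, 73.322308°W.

Shift to the Maidenhead origin (180°W, 90°S): lon 106.67769, lat 87.55296.
Field: 106.67769/20 → 5 → F, 87.55296/10 → 8 → I; chars FI.
Square: 6.67769/2 → 3, 7.55296/1 → 7; chars 37.
Subsquare: 0.67769/0.0833333 → 8 → i, 0.55296/0.0416667 → 13 → n; chars in.
Extended square: 0.01103/0.00833333 → 1, 0.01129/0.00416667 → 2; chars 12.

FI37in12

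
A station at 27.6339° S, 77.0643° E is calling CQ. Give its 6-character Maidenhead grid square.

MG82mi

Add 180° to longitude and 90° to latitude: 257.0643, 62.3661.
Field: lon ⌊257.0643/20⌋ = 12 → M; lat ⌊62.3661/10⌋ = 6 → G.
Square: lon ⌊17.0643/2⌋ = 8; lat ⌊2.3661/1⌋ = 2.
Subsquare: lon ⌊1.0643/0.0833333⌋ = 12 → m; lat ⌊0.3661/0.0416667⌋ = 8 → i.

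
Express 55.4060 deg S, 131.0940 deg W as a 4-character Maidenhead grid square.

CD44

Shift to the Maidenhead origin (180°W, 90°S): lon 48.91, lat 34.59.
Field (20°×10°, letters A–R): lon ⌊48.91/20⌋ = 2 → C; lat ⌊34.59/10⌋ = 3 → D.
Square (2°×1°, digits 0–9): lon ⌊8.91/2⌋ = 4; lat ⌊4.59/1⌋ = 4.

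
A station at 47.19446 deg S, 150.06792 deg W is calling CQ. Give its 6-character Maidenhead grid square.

BE42xt

Shift to the Maidenhead origin (180°W, 90°S): lon 29.9321, lat 42.8055.
Field: 29.9321/20 → 1 → B, 42.8055/10 → 4 → E; chars BE.
Square: 9.9321/2 → 4, 2.8055/1 → 2; chars 42.
Subsquare: 1.9321/0.0833333 → 23 → x, 0.8055/0.0416667 → 19 → t; chars xt.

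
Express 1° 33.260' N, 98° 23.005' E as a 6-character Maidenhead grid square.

Shift to the Maidenhead origin (180°W, 90°S): lon 278.3834, lat 91.5543.
Field: 278.3834/20 → 13 → N, 91.5543/10 → 9 → J; chars NJ.
Square: 18.3834/2 → 9, 1.5543/1 → 1; chars 91.
Subsquare: 0.3834/0.0833333 → 4 → e, 0.5543/0.0416667 → 13 → n; chars en.

NJ91en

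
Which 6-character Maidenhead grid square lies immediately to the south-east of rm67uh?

Longitude subsquare u = 20; +1 → 21 = v.
Latitude subsquare h = 7; −1 → 6 = g.

RM67vg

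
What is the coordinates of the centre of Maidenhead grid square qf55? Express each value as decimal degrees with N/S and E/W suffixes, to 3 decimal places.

34.500° S, 151.000° E

Field Q=16, F=5: +16·20° lon, +5·10° lat → SW at lon 140°, lat -40°.
Square 5, 5: +5·2° lon, +5·1° lat → SW at lon 150°, lat -35°.
Cell spans 2° lon × 1° lat. Centre is SW corner plus half of each.
latitude 34.500° S, longitude 151.000° E.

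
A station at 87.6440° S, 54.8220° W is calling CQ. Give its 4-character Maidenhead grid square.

GA22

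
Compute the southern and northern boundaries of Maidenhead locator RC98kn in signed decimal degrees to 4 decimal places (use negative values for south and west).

-61.4583, -61.4167

Field R=17, C=2: +17·20° lon, +2·10° lat → SW at lon 160°, lat -70°.
Square 9, 8: +9·2° lon, +8·1° lat → SW at lon 178°, lat -62°.
Subsquare k=10, n=13: +10·0.0833333° lon, +13·0.0416667° lat → SW at lon 178.833°, lat -61.4583°.
Cell spans 0.0833333° lon × 0.0416667° lat.
south -61.4583, north -61.4167.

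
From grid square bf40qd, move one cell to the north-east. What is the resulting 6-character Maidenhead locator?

Longitude subsquare q = 16; +1 → 17 = r.
Latitude subsquare d = 3; +1 → 4 = e.

BF40re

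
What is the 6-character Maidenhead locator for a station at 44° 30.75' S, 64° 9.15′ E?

Offset from 180°W / 90°S: lon 244.1525°, lat 45.4875°.
Field: lon ⌊244.1525/20⌋ = 12 → M; lat ⌊45.4875/10⌋ = 4 → E.
Square: lon ⌊4.1525/2⌋ = 2; lat ⌊5.4875/1⌋ = 5.
Subsquare: lon ⌊0.1525/0.0833333⌋ = 1 → b; lat ⌊0.4875/0.0416667⌋ = 11 → l.

ME25bl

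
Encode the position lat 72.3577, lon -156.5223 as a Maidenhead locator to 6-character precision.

BQ12ri

Offset from 180°W / 90°S: lon 23.4777°, lat 162.3577°.
Field (20°×10°, letters A–R): lon ⌊23.4777/20⌋ = 1 → B; lat ⌊162.3577/10⌋ = 16 → Q.
Square (2°×1°, digits 0–9): lon ⌊3.4777/2⌋ = 1; lat ⌊2.3577/1⌋ = 2.
Subsquare (5′×2.5′, letters a–x): lon ⌊1.4777/0.0833333⌋ = 17 → r; lat ⌊0.3577/0.0416667⌋ = 8 → i.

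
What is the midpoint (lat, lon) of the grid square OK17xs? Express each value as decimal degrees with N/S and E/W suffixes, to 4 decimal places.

Field O=14, K=10: +14·20° lon, +10·10° lat → SW at lon 100°, lat 10°.
Square 1, 7: +1·2° lon, +7·1° lat → SW at lon 102°, lat 17°.
Subsquare x=23, s=18: +23·0.0833333° lon, +18·0.0416667° lat → SW at lon 103.917°, lat 17.75°.
Cell spans 0.0833333° lon × 0.0416667° lat. Centre is SW corner plus half of each.
latitude 17.7708° N, longitude 103.9583° E.

17.7708° N, 103.9583° E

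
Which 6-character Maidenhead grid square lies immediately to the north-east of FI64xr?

FI74as

Longitude subsquare x = 23; +1 → 24, wraps to 0 = a, carry into square.
Longitude square 6; +1 → 7.
Latitude subsquare r = 17; +1 → 18 = s.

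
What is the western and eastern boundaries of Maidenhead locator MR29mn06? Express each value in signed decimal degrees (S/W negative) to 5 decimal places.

Field M=12, R=17: +12·20° lon, +17·10° lat → SW at lon 60°, lat 80°.
Square 2, 9: +2·2° lon, +9·1° lat → SW at lon 64°, lat 89°.
Subsquare m=12, n=13: +12·0.0833333° lon, +13·0.0416667° lat → SW at lon 65°, lat 89.5417°.
Extended square 0, 6: +0·0.00833333° lon, +6·0.00416667° lat → SW at lon 65°, lat 89.5667°.
Cell spans 0.00833333° lon × 0.00416667° lat.
west 65.00000, east 65.00833.

65.00000, 65.00833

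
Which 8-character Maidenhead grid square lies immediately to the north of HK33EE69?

Latitude extended square 9; +1 → 10, wraps to 0, carry into subsquare.
Latitude subsquare e = 4; +1 → 5 = f.
The longitude characters are unchanged.

HK33ef60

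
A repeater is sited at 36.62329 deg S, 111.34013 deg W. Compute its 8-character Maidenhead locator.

Offset from 180°W / 90°S: lon 68.65987°, lat 53.37671°.
Field: lon ⌊68.65987/20⌋ = 3 → D; lat ⌊53.37671/10⌋ = 5 → F.
Square: lon ⌊8.65987/2⌋ = 4; lat ⌊3.37671/1⌋ = 3.
Subsquare: lon ⌊0.65987/0.0833333⌋ = 7 → h; lat ⌊0.37671/0.0416667⌋ = 9 → j.
Extended square: lon ⌊0.07654/0.00833333⌋ = 9; lat ⌊0.00171/0.00416667⌋ = 0.

DF43hj90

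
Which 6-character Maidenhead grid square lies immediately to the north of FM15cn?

FM15co

Latitude subsquare n = 13; +1 → 14 = o.
The longitude characters are unchanged.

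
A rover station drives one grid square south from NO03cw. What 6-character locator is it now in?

Latitude subsquare w = 22; −1 → 21 = v.
The longitude characters are unchanged.

NO03cv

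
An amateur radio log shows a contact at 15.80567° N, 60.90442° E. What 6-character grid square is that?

Shift to the Maidenhead origin (180°W, 90°S): lon 240.9044, lat 105.8057.
Field: lon ⌊240.9044/20⌋ = 12 → M; lat ⌊105.8057/10⌋ = 10 → K.
Square: lon ⌊0.9044/2⌋ = 0; lat ⌊5.8057/1⌋ = 5.
Subsquare: lon ⌊0.9044/0.0833333⌋ = 10 → k; lat ⌊0.8057/0.0416667⌋ = 19 → t.

MK05kt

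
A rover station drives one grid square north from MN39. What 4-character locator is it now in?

MO30

Latitude square 9; +1 → 10, wraps to 0, carry into field.
Latitude field N = 13; +1 → 14 = O.
The longitude characters are unchanged.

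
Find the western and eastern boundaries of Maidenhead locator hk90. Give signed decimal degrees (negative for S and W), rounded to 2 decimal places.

-22.00, -20.00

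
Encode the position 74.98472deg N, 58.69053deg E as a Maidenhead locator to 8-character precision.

LQ94ix26

Add 180° to longitude and 90° to latitude: 238.69053, 164.98472.
Field: 238.69053/20 → 11 → L, 164.98472/10 → 16 → Q; chars LQ.
Square: 18.69053/2 → 9, 4.98472/1 → 4; chars 94.
Subsquare: 0.69053/0.0833333 → 8 → i, 0.98472/0.0416667 → 23 → x; chars ix.
Extended square: 0.02386/0.00833333 → 2, 0.02639/0.00416667 → 6; chars 26.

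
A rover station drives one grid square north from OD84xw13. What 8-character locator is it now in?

Latitude extended square 3; +1 → 4.
The longitude characters are unchanged.

OD84xw14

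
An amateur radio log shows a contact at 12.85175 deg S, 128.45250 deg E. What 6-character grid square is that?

PH47fd

Shift to the Maidenhead origin (180°W, 90°S): lon 308.4525, lat 77.1483.
Field: 308.4525/20 → 15 → P, 77.1483/10 → 7 → H; chars PH.
Square: 8.4525/2 → 4, 7.1483/1 → 7; chars 47.
Subsquare: 0.4525/0.0833333 → 5 → f, 0.1483/0.0416667 → 3 → d; chars fd.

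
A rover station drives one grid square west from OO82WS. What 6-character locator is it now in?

OO82vs

Longitude subsquare w = 22; −1 → 21 = v.
The latitude characters are unchanged.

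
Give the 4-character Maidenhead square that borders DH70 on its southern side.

Latitude square 0; −1 → -1, wraps to 9, carry into field.
Latitude field H = 7; −1 → 6 = G.
The longitude characters are unchanged.

DG79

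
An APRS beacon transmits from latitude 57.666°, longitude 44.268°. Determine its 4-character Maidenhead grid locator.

Offset from 180°W / 90°S: lon 224.27°, lat 147.67°.
Field: lon ⌊224.27/20⌋ = 11 → L; lat ⌊147.67/10⌋ = 14 → O.
Square: lon ⌊4.27/2⌋ = 2; lat ⌊7.67/1⌋ = 7.

LO27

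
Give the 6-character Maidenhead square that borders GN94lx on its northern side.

Latitude subsquare x = 23; +1 → 24, wraps to 0 = a, carry into square.
Latitude square 4; +1 → 5.
The longitude characters are unchanged.

GN95la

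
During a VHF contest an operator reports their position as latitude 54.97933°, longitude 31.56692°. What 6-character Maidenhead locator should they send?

Shift to the Maidenhead origin (180°W, 90°S): lon 211.5669, lat 144.9793.
Field: 211.5669/20 → 10 → K, 144.9793/10 → 14 → O; chars KO.
Square: 11.5669/2 → 5, 4.9793/1 → 4; chars 54.
Subsquare: 1.5669/0.0833333 → 18 → s, 0.9793/0.0416667 → 23 → x; chars sx.

KO54sx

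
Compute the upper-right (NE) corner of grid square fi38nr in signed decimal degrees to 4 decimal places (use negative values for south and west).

Field F=5, I=8: +5·20° lon, +8·10° lat → SW at lon -80°, lat -10°.
Square 3, 8: +3·2° lon, +8·1° lat → SW at lon -74°, lat -2°.
Subsquare n=13, r=17: +13·0.0833333° lon, +17·0.0416667° lat → SW at lon -72.9167°, lat -1.29167°.
Cell spans 0.0833333° lon × 0.0416667° lat. NE corner is SW corner plus one full cell.
latitude -1.2500, longitude -72.8333.

-1.2500, -72.8333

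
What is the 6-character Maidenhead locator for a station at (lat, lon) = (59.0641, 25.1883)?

KO29ob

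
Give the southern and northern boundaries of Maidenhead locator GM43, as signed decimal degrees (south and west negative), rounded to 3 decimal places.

Field G=6, M=12: +6·20° lon, +12·10° lat → SW at lon -60°, lat 30°.
Square 4, 3: +4·2° lon, +3·1° lat → SW at lon -52°, lat 33°.
Cell spans 2° lon × 1° lat.
south 33.000, north 34.000.

33.000, 34.000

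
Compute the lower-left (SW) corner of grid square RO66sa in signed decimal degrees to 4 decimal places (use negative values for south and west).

56.0000, 173.5000

Field R=17, O=14: +17·20° lon, +14·10° lat → SW at lon 160°, lat 50°.
Square 6, 6: +6·2° lon, +6·1° lat → SW at lon 172°, lat 56°.
Subsquare s=18, a=0: +18·0.0833333° lon, +0·0.0416667° lat → SW at lon 173.5°, lat 56°.
latitude 56.0000, longitude 173.5000.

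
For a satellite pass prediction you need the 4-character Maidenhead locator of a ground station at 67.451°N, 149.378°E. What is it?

QP47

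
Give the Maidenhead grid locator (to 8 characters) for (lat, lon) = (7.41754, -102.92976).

DJ87mk80

Add 180° to longitude and 90° to latitude: 77.07024, 97.41754.
Field: 77.07024/20 → 3 → D, 97.41754/10 → 9 → J; chars DJ.
Square: 17.07024/2 → 8, 7.41754/1 → 7; chars 87.
Subsquare: 1.07024/0.0833333 → 12 → m, 0.41754/0.0416667 → 10 → k; chars mk.
Extended square: 0.07024/0.00833333 → 8, 0.00087/0.00416667 → 0; chars 80.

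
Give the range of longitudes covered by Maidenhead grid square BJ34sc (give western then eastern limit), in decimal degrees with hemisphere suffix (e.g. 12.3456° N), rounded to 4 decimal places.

Field B=1, J=9: +1·20° lon, +9·10° lat → SW at lon -160°, lat 0°.
Square 3, 4: +3·2° lon, +4·1° lat → SW at lon -154°, lat 4°.
Subsquare s=18, c=2: +18·0.0833333° lon, +2·0.0416667° lat → SW at lon -152.5°, lat 4.08333°.
Cell spans 0.0833333° lon × 0.0416667° lat.
west 152.5000° W, east 152.4167° W.

152.5000° W, 152.4167° W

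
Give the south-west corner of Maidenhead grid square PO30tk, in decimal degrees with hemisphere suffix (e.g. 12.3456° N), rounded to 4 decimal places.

50.4167° N, 127.5833° E

Field P=15, O=14: +15·20° lon, +14·10° lat → SW at lon 120°, lat 50°.
Square 3, 0: +3·2° lon, +0·1° lat → SW at lon 126°, lat 50°.
Subsquare t=19, k=10: +19·0.0833333° lon, +10·0.0416667° lat → SW at lon 127.583°, lat 50.4167°.
latitude 50.4167° N, longitude 127.5833° E.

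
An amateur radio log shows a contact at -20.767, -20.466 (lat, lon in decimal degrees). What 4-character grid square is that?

HG99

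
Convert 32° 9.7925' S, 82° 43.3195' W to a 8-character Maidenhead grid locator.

Shift to the Maidenhead origin (180°W, 90°S): lon 97.27801, lat 57.83679.
Field: 97.27801/20 → 4 → E, 57.83679/10 → 5 → F; chars EF.
Square: 17.27801/2 → 8, 7.83679/1 → 7; chars 87.
Subsquare: 1.27801/0.0833333 → 15 → p, 0.83679/0.0416667 → 20 → u; chars pu.
Extended square: 0.02801/0.00833333 → 3, 0.00346/0.00416667 → 0; chars 30.

EF87pu30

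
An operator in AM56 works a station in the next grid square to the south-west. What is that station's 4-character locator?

Longitude square 5; −1 → 4.
Latitude square 6; −1 → 5.

AM45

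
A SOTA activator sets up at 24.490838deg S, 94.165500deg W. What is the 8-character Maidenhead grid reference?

EG25wm02

Add 180° to longitude and 90° to latitude: 85.83450, 65.50916.
Field (20°×10°, letters A–R): 85.83450/20 → 4 → E, 65.50916/10 → 6 → G; chars EG.
Square (2°×1°, digits 0–9): 5.83450/2 → 2, 5.50916/1 → 5; chars 25.
Subsquare (5′×2.5′, letters a–x): 1.83450/0.0833333 → 22 → w, 0.50916/0.0416667 → 12 → m; chars wm.
Extended square (30″×15″, digits 0–9): 0.00117/0.00833333 → 0, 0.00916/0.00416667 → 2; chars 02.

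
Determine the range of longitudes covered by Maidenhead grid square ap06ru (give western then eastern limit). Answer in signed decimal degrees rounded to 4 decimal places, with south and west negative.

Field A=0, P=15: +0·20° lon, +15·10° lat → SW at lon -180°, lat 60°.
Square 0, 6: +0·2° lon, +6·1° lat → SW at lon -180°, lat 66°.
Subsquare r=17, u=20: +17·0.0833333° lon, +20·0.0416667° lat → SW at lon -178.583°, lat 66.8333°.
Cell spans 0.0833333° lon × 0.0416667° lat.
west -178.5833, east -178.5000.

-178.5833, -178.5000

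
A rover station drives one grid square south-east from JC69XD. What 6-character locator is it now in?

JC79ac

Longitude subsquare x = 23; +1 → 24, wraps to 0 = a, carry into square.
Longitude square 6; +1 → 7.
Latitude subsquare d = 3; −1 → 2 = c.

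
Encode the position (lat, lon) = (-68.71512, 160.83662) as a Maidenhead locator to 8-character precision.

Add 180° to longitude and 90° to latitude: 340.83662, 21.28488.
Field: 340.83662/20 → 17 → R, 21.28488/10 → 2 → C; chars RC.
Square: 0.83662/2 → 0, 1.28488/1 → 1; chars 01.
Subsquare: 0.83662/0.0833333 → 10 → k, 0.28488/0.0416667 → 6 → g; chars kg.
Extended square: 0.00329/0.00833333 → 0, 0.03488/0.00416667 → 8; chars 08.

RC01kg08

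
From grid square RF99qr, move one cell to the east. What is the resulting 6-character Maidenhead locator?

Longitude subsquare q = 16; +1 → 17 = r.
The latitude characters are unchanged.

RF99rr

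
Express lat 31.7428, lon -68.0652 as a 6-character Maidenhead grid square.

Offset from 180°W / 90°S: lon 111.9348°, lat 121.7428°.
Field: 111.9348/20 → 5 → F, 121.7428/10 → 12 → M; chars FM.
Square: 11.9348/2 → 5, 1.7428/1 → 1; chars 51.
Subsquare: 1.9348/0.0833333 → 23 → x, 0.7428/0.0416667 → 17 → r; chars xr.

FM51xr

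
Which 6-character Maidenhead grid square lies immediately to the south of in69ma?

IN68mx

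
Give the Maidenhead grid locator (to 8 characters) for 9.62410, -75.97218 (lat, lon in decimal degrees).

Shift to the Maidenhead origin (180°W, 90°S): lon 104.02782, lat 99.62410.
Field: lon ⌊104.02782/20⌋ = 5 → F; lat ⌊99.62410/10⌋ = 9 → J.
Square: lon ⌊4.02782/2⌋ = 2; lat ⌊9.62410/1⌋ = 9.
Subsquare: lon ⌊0.02782/0.0833333⌋ = 0 → a; lat ⌊0.62410/0.0416667⌋ = 14 → o.
Extended square: lon ⌊0.02782/0.00833333⌋ = 3; lat ⌊0.04077/0.00416667⌋ = 9.

FJ29ao39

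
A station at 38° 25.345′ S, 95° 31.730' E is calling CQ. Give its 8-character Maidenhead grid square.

NF71sn38

Offset from 180°W / 90°S: lon 275.52883°, lat 51.57758°.
Field: lon ⌊275.52883/20⌋ = 13 → N; lat ⌊51.57758/10⌋ = 5 → F.
Square: lon ⌊15.52883/2⌋ = 7; lat ⌊1.57758/1⌋ = 1.
Subsquare: lon ⌊1.52883/0.0833333⌋ = 18 → s; lat ⌊0.57758/0.0416667⌋ = 13 → n.
Extended square: lon ⌊0.02883/0.00833333⌋ = 3; lat ⌊0.03592/0.00416667⌋ = 8.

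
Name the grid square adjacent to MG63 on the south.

MG62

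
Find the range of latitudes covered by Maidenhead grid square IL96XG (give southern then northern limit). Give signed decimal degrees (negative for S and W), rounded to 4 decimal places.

26.2500, 26.2917

Field I=8, L=11: +8·20° lon, +11·10° lat → SW at lon -20°, lat 20°.
Square 9, 6: +9·2° lon, +6·1° lat → SW at lon -2°, lat 26°.
Subsquare x=23, g=6: +23·0.0833333° lon, +6·0.0416667° lat → SW at lon -0.0833333°, lat 26.25°.
Cell spans 0.0833333° lon × 0.0416667° lat.
south 26.2500, north 26.2917.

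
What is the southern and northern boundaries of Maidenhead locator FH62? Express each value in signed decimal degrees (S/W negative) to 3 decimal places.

-18.000, -17.000

Field F=5, H=7: +5·20° lon, +7·10° lat → SW at lon -80°, lat -20°.
Square 6, 2: +6·2° lon, +2·1° lat → SW at lon -68°, lat -18°.
Cell spans 2° lon × 1° lat.
south -18.000, north -17.000.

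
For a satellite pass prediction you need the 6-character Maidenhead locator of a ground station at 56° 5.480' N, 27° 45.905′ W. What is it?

Add 180° to longitude and 90° to latitude: 152.2349, 146.0913.
Field: lon ⌊152.2349/20⌋ = 7 → H; lat ⌊146.0913/10⌋ = 14 → O.
Square: lon ⌊12.2349/2⌋ = 6; lat ⌊6.0913/1⌋ = 6.
Subsquare: lon ⌊0.2349/0.0833333⌋ = 2 → c; lat ⌊0.0913/0.0416667⌋ = 2 → c.

HO66cc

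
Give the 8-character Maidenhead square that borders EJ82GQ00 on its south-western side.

Longitude extended square 0; −1 → -1, wraps to 9, carry into subsquare.
Longitude subsquare g = 6; −1 → 5 = f.
Latitude extended square 0; −1 → -1, wraps to 9, carry into subsquare.
Latitude subsquare q = 16; −1 → 15 = p.

EJ82fp99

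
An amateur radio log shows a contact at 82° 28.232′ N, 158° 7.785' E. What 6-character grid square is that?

QR92bl

Offset from 180°W / 90°S: lon 338.1298°, lat 172.4705°.
Field (20°×10°, letters A–R): lon ⌊338.1298/20⌋ = 16 → Q; lat ⌊172.4705/10⌋ = 17 → R.
Square (2°×1°, digits 0–9): lon ⌊18.1298/2⌋ = 9; lat ⌊2.4705/1⌋ = 2.
Subsquare (5′×2.5′, letters a–x): lon ⌊0.1298/0.0833333⌋ = 1 → b; lat ⌊0.4705/0.0416667⌋ = 11 → l.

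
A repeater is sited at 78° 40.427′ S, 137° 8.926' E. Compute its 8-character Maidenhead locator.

Add 180° to longitude and 90° to latitude: 317.14877, 11.32622.
Field: 317.14877/20 → 15 → P, 11.32622/10 → 1 → B; chars PB.
Square: 17.14877/2 → 8, 1.32622/1 → 1; chars 81.
Subsquare: 1.14877/0.0833333 → 13 → n, 0.32622/0.0416667 → 7 → h; chars nh.
Extended square: 0.06543/0.00833333 → 7, 0.03455/0.00416667 → 8; chars 78.

PB81nh78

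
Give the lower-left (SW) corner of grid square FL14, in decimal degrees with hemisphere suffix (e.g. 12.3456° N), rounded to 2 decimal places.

24.00° N, 78.00° W

Field F=5, L=11: +5·20° lon, +11·10° lat → SW at lon -80°, lat 20°.
Square 1, 4: +1·2° lon, +4·1° lat → SW at lon -78°, lat 24°.
latitude 24.00° N, longitude 78.00° W.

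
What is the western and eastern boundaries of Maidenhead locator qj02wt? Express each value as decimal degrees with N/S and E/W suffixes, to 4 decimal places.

Field Q=16, J=9: +16·20° lon, +9·10° lat → SW at lon 140°, lat 0°.
Square 0, 2: +0·2° lon, +2·1° lat → SW at lon 140°, lat 2°.
Subsquare w=22, t=19: +22·0.0833333° lon, +19·0.0416667° lat → SW at lon 141.833°, lat 2.79167°.
Cell spans 0.0833333° lon × 0.0416667° lat.
west 141.8333° E, east 141.9167° E.

141.8333° E, 141.9167° E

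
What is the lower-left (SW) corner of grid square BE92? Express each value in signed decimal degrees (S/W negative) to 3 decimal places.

-48.000, -142.000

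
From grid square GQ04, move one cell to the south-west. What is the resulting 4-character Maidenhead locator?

FQ93

Longitude square 0; −1 → -1, wraps to 9, carry into field.
Longitude field G = 6; −1 → 5 = F.
Latitude square 4; −1 → 3.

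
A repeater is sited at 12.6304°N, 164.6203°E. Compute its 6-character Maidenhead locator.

RK22hp

Shift to the Maidenhead origin (180°W, 90°S): lon 344.6203, lat 102.6304.
Field: 344.6203/20 → 17 → R, 102.6304/10 → 10 → K; chars RK.
Square: 4.6203/2 → 2, 2.6304/1 → 2; chars 22.
Subsquare: 0.6203/0.0833333 → 7 → h, 0.6304/0.0416667 → 15 → p; chars hp.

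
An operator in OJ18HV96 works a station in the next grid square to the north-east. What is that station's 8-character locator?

OJ18iv07

Longitude extended square 9; +1 → 10, wraps to 0, carry into subsquare.
Longitude subsquare h = 7; +1 → 8 = i.
Latitude extended square 6; +1 → 7.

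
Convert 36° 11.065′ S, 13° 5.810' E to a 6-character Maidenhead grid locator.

JF63nt

Shift to the Maidenhead origin (180°W, 90°S): lon 193.0968, lat 53.8156.
Field: 193.0968/20 → 9 → J, 53.8156/10 → 5 → F; chars JF.
Square: 13.0968/2 → 6, 3.8156/1 → 3; chars 63.
Subsquare: 1.0968/0.0833333 → 13 → n, 0.8156/0.0416667 → 19 → t; chars nt.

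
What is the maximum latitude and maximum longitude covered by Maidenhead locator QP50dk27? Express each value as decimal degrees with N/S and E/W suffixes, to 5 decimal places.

60.45000° N, 150.27500° E

Field Q=16, P=15: +16·20° lon, +15·10° lat → SW at lon 140°, lat 60°.
Square 5, 0: +5·2° lon, +0·1° lat → SW at lon 150°, lat 60°.
Subsquare d=3, k=10: +3·0.0833333° lon, +10·0.0416667° lat → SW at lon 150.25°, lat 60.4167°.
Extended square 2, 7: +2·0.00833333° lon, +7·0.00416667° lat → SW at lon 150.267°, lat 60.4458°.
Cell spans 0.00833333° lon × 0.00416667° lat. NE corner is SW corner plus one full cell.
latitude 60.45000° N, longitude 150.27500° E.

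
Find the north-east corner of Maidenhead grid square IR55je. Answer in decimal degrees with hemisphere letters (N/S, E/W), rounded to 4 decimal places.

85.2083° N, 9.1667° W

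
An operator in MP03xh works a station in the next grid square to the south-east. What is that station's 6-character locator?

Longitude subsquare x = 23; +1 → 24, wraps to 0 = a, carry into square.
Longitude square 0; +1 → 1.
Latitude subsquare h = 7; −1 → 6 = g.

MP13ag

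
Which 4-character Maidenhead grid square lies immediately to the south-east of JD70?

JC89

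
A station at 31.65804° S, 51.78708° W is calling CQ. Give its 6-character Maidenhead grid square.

GF48ci

Offset from 180°W / 90°S: lon 128.2129°, lat 58.3420°.
Field (20°×10°, letters A–R): lon ⌊128.2129/20⌋ = 6 → G; lat ⌊58.3420/10⌋ = 5 → F.
Square (2°×1°, digits 0–9): lon ⌊8.2129/2⌋ = 4; lat ⌊8.3420/1⌋ = 8.
Subsquare (5′×2.5′, letters a–x): lon ⌊0.2129/0.0833333⌋ = 2 → c; lat ⌊0.3420/0.0416667⌋ = 8 → i.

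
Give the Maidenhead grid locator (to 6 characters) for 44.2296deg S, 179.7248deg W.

AE05ds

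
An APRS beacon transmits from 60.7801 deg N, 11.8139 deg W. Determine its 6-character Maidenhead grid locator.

IP40cs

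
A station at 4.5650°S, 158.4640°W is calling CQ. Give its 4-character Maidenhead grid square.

BI05

Shift to the Maidenhead origin (180°W, 90°S): lon 21.54, lat 85.44.
Field: lon ⌊21.54/20⌋ = 1 → B; lat ⌊85.44/10⌋ = 8 → I.
Square: lon ⌊1.54/2⌋ = 0; lat ⌊5.44/1⌋ = 5.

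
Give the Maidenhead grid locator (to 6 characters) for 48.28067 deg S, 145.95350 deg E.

QE21xr

Offset from 180°W / 90°S: lon 325.9535°, lat 41.7193°.
Field: 325.9535/20 → 16 → Q, 41.7193/10 → 4 → E; chars QE.
Square: 5.9535/2 → 2, 1.7193/1 → 1; chars 21.
Subsquare: 1.9535/0.0833333 → 23 → x, 0.7193/0.0416667 → 17 → r; chars xr.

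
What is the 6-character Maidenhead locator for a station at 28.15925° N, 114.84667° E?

OL78kd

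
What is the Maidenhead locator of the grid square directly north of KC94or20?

KC94or21

Latitude extended square 0; +1 → 1.
The longitude characters are unchanged.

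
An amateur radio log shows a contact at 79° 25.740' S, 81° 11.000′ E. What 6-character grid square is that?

NB00on

Add 180° to longitude and 90° to latitude: 261.1833, 10.5710.
Field: lon ⌊261.1833/20⌋ = 13 → N; lat ⌊10.5710/10⌋ = 1 → B.
Square: lon ⌊1.1833/2⌋ = 0; lat ⌊0.5710/1⌋ = 0.
Subsquare: lon ⌊1.1833/0.0833333⌋ = 14 → o; lat ⌊0.5710/0.0416667⌋ = 13 → n.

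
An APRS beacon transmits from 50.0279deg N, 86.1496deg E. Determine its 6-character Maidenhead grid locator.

Add 180° to longitude and 90° to latitude: 266.1496, 140.0279.
Field: lon ⌊266.1496/20⌋ = 13 → N; lat ⌊140.0279/10⌋ = 14 → O.
Square: lon ⌊6.1496/2⌋ = 3; lat ⌊0.0279/1⌋ = 0.
Subsquare: lon ⌊0.1496/0.0833333⌋ = 1 → b; lat ⌊0.0279/0.0416667⌋ = 0 → a.

NO30ba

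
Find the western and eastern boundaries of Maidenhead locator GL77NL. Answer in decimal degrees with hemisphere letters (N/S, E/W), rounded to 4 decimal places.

44.9167° W, 44.8333° W

Field G=6, L=11: +6·20° lon, +11·10° lat → SW at lon -60°, lat 20°.
Square 7, 7: +7·2° lon, +7·1° lat → SW at lon -46°, lat 27°.
Subsquare n=13, l=11: +13·0.0833333° lon, +11·0.0416667° lat → SW at lon -44.9167°, lat 27.4583°.
Cell spans 0.0833333° lon × 0.0416667° lat.
west 44.9167° W, east 44.8333° W.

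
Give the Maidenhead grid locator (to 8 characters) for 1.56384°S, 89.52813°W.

EI58fk64

Add 180° to longitude and 90° to latitude: 90.47187, 88.43616.
Field (20°×10°, letters A–R): 90.47187/20 → 4 → E, 88.43616/10 → 8 → I; chars EI.
Square (2°×1°, digits 0–9): 10.47187/2 → 5, 8.43616/1 → 8; chars 58.
Subsquare (5′×2.5′, letters a–x): 0.47187/0.0833333 → 5 → f, 0.43616/0.0416667 → 10 → k; chars fk.
Extended square (30″×15″, digits 0–9): 0.05520/0.00833333 → 6, 0.01949/0.00416667 → 4; chars 64.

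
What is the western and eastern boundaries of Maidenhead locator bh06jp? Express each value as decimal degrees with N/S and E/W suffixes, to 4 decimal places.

Field B=1, H=7: +1·20° lon, +7·10° lat → SW at lon -160°, lat -20°.
Square 0, 6: +0·2° lon, +6·1° lat → SW at lon -160°, lat -14°.
Subsquare j=9, p=15: +9·0.0833333° lon, +15·0.0416667° lat → SW at lon -159.25°, lat -13.375°.
Cell spans 0.0833333° lon × 0.0416667° lat.
west 159.2500° W, east 159.1667° W.

159.2500° W, 159.1667° W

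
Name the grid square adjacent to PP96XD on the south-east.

Longitude subsquare x = 23; +1 → 24, wraps to 0 = a, carry into square.
Longitude square 9; +1 → 10, wraps to 0, carry into field.
Longitude field P = 15; +1 → 16 = Q.
Latitude subsquare d = 3; −1 → 2 = c.

QP06ac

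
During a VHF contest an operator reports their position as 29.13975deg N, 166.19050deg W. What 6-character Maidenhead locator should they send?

AL69vd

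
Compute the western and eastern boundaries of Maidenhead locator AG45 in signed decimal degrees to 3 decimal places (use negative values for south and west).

-172.000, -170.000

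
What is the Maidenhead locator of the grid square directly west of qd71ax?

QD61xx

Longitude subsquare a = 0; −1 → -1, wraps to 23 = x, carry into square.
Longitude square 7; −1 → 6.
The latitude characters are unchanged.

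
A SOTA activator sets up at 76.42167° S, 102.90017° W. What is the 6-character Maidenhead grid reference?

DB83nn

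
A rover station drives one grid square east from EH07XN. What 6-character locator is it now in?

EH17an

Longitude subsquare x = 23; +1 → 24, wraps to 0 = a, carry into square.
Longitude square 0; +1 → 1.
The latitude characters are unchanged.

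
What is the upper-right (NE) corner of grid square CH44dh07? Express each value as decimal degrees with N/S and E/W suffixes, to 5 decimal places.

15.67500° S, 131.74167° W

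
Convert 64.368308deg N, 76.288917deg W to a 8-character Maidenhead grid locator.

Shift to the Maidenhead origin (180°W, 90°S): lon 103.71108, lat 154.36831.
Field: lon ⌊103.71108/20⌋ = 5 → F; lat ⌊154.36831/10⌋ = 15 → P.
Square: lon ⌊3.71108/2⌋ = 1; lat ⌊4.36831/1⌋ = 4.
Subsquare: lon ⌊1.71108/0.0833333⌋ = 20 → u; lat ⌊0.36831/0.0416667⌋ = 8 → i.
Extended square: lon ⌊0.04442/0.00833333⌋ = 5; lat ⌊0.03497/0.00416667⌋ = 8.

FP14ui58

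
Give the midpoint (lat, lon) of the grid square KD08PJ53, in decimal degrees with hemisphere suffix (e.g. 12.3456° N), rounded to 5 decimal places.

51.61042° S, 21.29583° E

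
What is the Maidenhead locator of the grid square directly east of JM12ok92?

JM12pk02

Longitude extended square 9; +1 → 10, wraps to 0, carry into subsquare.
Longitude subsquare o = 14; +1 → 15 = p.
The latitude characters are unchanged.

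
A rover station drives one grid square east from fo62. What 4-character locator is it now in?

FO72

Longitude square 6; +1 → 7.
The latitude characters are unchanged.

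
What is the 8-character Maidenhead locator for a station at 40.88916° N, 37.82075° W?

HN10cv13

Shift to the Maidenhead origin (180°W, 90°S): lon 142.17925, lat 130.88916.
Field: lon ⌊142.17925/20⌋ = 7 → H; lat ⌊130.88916/10⌋ = 13 → N.
Square: lon ⌊2.17925/2⌋ = 1; lat ⌊0.88916/1⌋ = 0.
Subsquare: lon ⌊0.17925/0.0833333⌋ = 2 → c; lat ⌊0.88916/0.0416667⌋ = 21 → v.
Extended square: lon ⌊0.01258/0.00833333⌋ = 1; lat ⌊0.01416/0.00416667⌋ = 3.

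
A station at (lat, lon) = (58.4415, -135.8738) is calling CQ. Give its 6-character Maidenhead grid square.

Offset from 180°W / 90°S: lon 44.1262°, lat 148.4415°.
Field: lon ⌊44.1262/20⌋ = 2 → C; lat ⌊148.4415/10⌋ = 14 → O.
Square: lon ⌊4.1262/2⌋ = 2; lat ⌊8.4415/1⌋ = 8.
Subsquare: lon ⌊0.1262/0.0833333⌋ = 1 → b; lat ⌊0.4415/0.0416667⌋ = 10 → k.

CO28bk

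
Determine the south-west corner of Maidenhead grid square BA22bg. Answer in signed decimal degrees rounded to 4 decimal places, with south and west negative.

Field B=1, A=0: +1·20° lon, +0·10° lat → SW at lon -160°, lat -90°.
Square 2, 2: +2·2° lon, +2·1° lat → SW at lon -156°, lat -88°.
Subsquare b=1, g=6: +1·0.0833333° lon, +6·0.0416667° lat → SW at lon -155.917°, lat -87.75°.
latitude -87.7500, longitude -155.9167.

-87.7500, -155.9167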